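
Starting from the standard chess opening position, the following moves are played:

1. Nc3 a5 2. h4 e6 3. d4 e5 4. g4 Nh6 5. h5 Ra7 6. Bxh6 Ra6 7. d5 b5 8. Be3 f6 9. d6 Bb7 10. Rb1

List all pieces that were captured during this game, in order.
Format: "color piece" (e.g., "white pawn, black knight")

Tracking captures:
  Bxh6: captured black knight

black knight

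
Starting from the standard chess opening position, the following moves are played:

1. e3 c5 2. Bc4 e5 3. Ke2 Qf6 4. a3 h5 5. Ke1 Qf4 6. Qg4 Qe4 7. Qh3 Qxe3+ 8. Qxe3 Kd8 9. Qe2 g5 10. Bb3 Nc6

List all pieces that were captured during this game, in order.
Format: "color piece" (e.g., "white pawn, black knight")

Tracking captures:
  Qxe3+: captured white pawn
  Qxe3: captured black queen

white pawn, black queen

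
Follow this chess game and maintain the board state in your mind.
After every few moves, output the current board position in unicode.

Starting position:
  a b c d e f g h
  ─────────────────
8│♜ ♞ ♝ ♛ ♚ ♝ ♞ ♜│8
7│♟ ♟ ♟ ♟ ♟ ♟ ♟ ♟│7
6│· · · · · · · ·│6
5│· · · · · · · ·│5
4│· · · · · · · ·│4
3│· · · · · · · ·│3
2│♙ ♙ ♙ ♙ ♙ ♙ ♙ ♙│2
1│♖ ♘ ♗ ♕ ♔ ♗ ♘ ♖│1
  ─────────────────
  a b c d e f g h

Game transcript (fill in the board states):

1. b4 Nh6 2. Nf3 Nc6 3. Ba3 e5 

  a b c d e f g h
  ─────────────────
8│♜ · ♝ ♛ ♚ ♝ · ♜│8
7│♟ ♟ ♟ ♟ · ♟ ♟ ♟│7
6│· · ♞ · · · · ♞│6
5│· · · · ♟ · · ·│5
4│· ♙ · · · · · ·│4
3│♗ · · · · ♘ · ·│3
2│♙ · ♙ ♙ ♙ ♙ ♙ ♙│2
1│♖ ♘ · ♕ ♔ ♗ · ♖│1
  ─────────────────
  a b c d e f g h

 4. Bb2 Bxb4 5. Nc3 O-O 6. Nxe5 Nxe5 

  a b c d e f g h
  ─────────────────
8│♜ · ♝ ♛ · ♜ ♚ ·│8
7│♟ ♟ ♟ ♟ · ♟ ♟ ♟│7
6│· · · · · · · ♞│6
5│· · · · ♞ · · ·│5
4│· ♝ · · · · · ·│4
3│· · ♘ · · · · ·│3
2│♙ ♗ ♙ ♙ ♙ ♙ ♙ ♙│2
1│♖ · · ♕ ♔ ♗ · ♖│1
  ─────────────────
  a b c d e f g h

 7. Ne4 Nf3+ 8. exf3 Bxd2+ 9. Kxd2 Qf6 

  a b c d e f g h
  ─────────────────
8│♜ · ♝ · · ♜ ♚ ·│8
7│♟ ♟ ♟ ♟ · ♟ ♟ ♟│7
6│· · · · · ♛ · ♞│6
5│· · · · · · · ·│5
4│· · · · ♘ · · ·│4
3│· · · · · ♙ · ·│3
2│♙ ♗ ♙ ♔ · ♙ ♙ ♙│2
1│♖ · · ♕ · ♗ · ♖│1
  ─────────────────
  a b c d e f g h

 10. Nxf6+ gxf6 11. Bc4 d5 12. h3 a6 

  a b c d e f g h
  ─────────────────
8│♜ · ♝ · · ♜ ♚ ·│8
7│· ♟ ♟ · · ♟ · ♟│7
6│♟ · · · · ♟ · ♞│6
5│· · · ♟ · · · ·│5
4│· · ♗ · · · · ·│4
3│· · · · · ♙ · ♙│3
2│♙ ♗ ♙ ♔ · ♙ ♙ ·│2
1│♖ · · ♕ · · · ♖│1
  ─────────────────
  a b c d e f g h

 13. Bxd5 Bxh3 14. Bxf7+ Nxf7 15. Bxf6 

  a b c d e f g h
  ─────────────────
8│♜ · · · · ♜ ♚ ·│8
7│· ♟ ♟ · · ♞ · ♟│7
6│♟ · · · · ♗ · ·│6
5│· · · · · · · ·│5
4│· · · · · · · ·│4
3│· · · · · ♙ · ♝│3
2│♙ · ♙ ♔ · ♙ ♙ ·│2
1│♖ · · ♕ · · · ♖│1
  ─────────────────
  a b c d e f g h


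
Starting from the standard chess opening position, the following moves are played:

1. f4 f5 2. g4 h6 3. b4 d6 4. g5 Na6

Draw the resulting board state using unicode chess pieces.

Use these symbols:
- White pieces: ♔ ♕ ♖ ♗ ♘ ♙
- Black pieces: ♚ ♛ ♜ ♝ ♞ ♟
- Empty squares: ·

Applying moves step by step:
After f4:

♜ ♞ ♝ ♛ ♚ ♝ ♞ ♜
♟ ♟ ♟ ♟ ♟ ♟ ♟ ♟
· · · · · · · ·
· · · · · · · ·
· · · · · ♙ · ·
· · · · · · · ·
♙ ♙ ♙ ♙ ♙ · ♙ ♙
♖ ♘ ♗ ♕ ♔ ♗ ♘ ♖


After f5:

♜ ♞ ♝ ♛ ♚ ♝ ♞ ♜
♟ ♟ ♟ ♟ ♟ · ♟ ♟
· · · · · · · ·
· · · · · ♟ · ·
· · · · · ♙ · ·
· · · · · · · ·
♙ ♙ ♙ ♙ ♙ · ♙ ♙
♖ ♘ ♗ ♕ ♔ ♗ ♘ ♖


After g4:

♜ ♞ ♝ ♛ ♚ ♝ ♞ ♜
♟ ♟ ♟ ♟ ♟ · ♟ ♟
· · · · · · · ·
· · · · · ♟ · ·
· · · · · ♙ ♙ ·
· · · · · · · ·
♙ ♙ ♙ ♙ ♙ · · ♙
♖ ♘ ♗ ♕ ♔ ♗ ♘ ♖


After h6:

♜ ♞ ♝ ♛ ♚ ♝ ♞ ♜
♟ ♟ ♟ ♟ ♟ · ♟ ·
· · · · · · · ♟
· · · · · ♟ · ·
· · · · · ♙ ♙ ·
· · · · · · · ·
♙ ♙ ♙ ♙ ♙ · · ♙
♖ ♘ ♗ ♕ ♔ ♗ ♘ ♖


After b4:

♜ ♞ ♝ ♛ ♚ ♝ ♞ ♜
♟ ♟ ♟ ♟ ♟ · ♟ ·
· · · · · · · ♟
· · · · · ♟ · ·
· ♙ · · · ♙ ♙ ·
· · · · · · · ·
♙ · ♙ ♙ ♙ · · ♙
♖ ♘ ♗ ♕ ♔ ♗ ♘ ♖


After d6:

♜ ♞ ♝ ♛ ♚ ♝ ♞ ♜
♟ ♟ ♟ · ♟ · ♟ ·
· · · ♟ · · · ♟
· · · · · ♟ · ·
· ♙ · · · ♙ ♙ ·
· · · · · · · ·
♙ · ♙ ♙ ♙ · · ♙
♖ ♘ ♗ ♕ ♔ ♗ ♘ ♖


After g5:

♜ ♞ ♝ ♛ ♚ ♝ ♞ ♜
♟ ♟ ♟ · ♟ · ♟ ·
· · · ♟ · · · ♟
· · · · · ♟ ♙ ·
· ♙ · · · ♙ · ·
· · · · · · · ·
♙ · ♙ ♙ ♙ · · ♙
♖ ♘ ♗ ♕ ♔ ♗ ♘ ♖


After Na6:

♜ · ♝ ♛ ♚ ♝ ♞ ♜
♟ ♟ ♟ · ♟ · ♟ ·
♞ · · ♟ · · · ♟
· · · · · ♟ ♙ ·
· ♙ · · · ♙ · ·
· · · · · · · ·
♙ · ♙ ♙ ♙ · · ♙
♖ ♘ ♗ ♕ ♔ ♗ ♘ ♖



  a b c d e f g h
  ─────────────────
8│♜ · ♝ ♛ ♚ ♝ ♞ ♜│8
7│♟ ♟ ♟ · ♟ · ♟ ·│7
6│♞ · · ♟ · · · ♟│6
5│· · · · · ♟ ♙ ·│5
4│· ♙ · · · ♙ · ·│4
3│· · · · · · · ·│3
2│♙ · ♙ ♙ ♙ · · ♙│2
1│♖ ♘ ♗ ♕ ♔ ♗ ♘ ♖│1
  ─────────────────
  a b c d e f g h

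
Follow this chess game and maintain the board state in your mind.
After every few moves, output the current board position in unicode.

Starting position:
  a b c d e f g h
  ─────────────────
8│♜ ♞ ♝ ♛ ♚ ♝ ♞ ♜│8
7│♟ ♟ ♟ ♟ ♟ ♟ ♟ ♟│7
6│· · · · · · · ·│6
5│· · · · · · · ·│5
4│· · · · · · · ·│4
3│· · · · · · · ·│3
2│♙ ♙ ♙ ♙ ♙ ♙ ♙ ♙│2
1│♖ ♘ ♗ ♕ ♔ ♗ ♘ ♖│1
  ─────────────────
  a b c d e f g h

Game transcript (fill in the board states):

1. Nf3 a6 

  a b c d e f g h
  ─────────────────
8│♜ ♞ ♝ ♛ ♚ ♝ ♞ ♜│8
7│· ♟ ♟ ♟ ♟ ♟ ♟ ♟│7
6│♟ · · · · · · ·│6
5│· · · · · · · ·│5
4│· · · · · · · ·│4
3│· · · · · ♘ · ·│3
2│♙ ♙ ♙ ♙ ♙ ♙ ♙ ♙│2
1│♖ ♘ ♗ ♕ ♔ ♗ · ♖│1
  ─────────────────
  a b c d e f g h

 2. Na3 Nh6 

  a b c d e f g h
  ─────────────────
8│♜ ♞ ♝ ♛ ♚ ♝ · ♜│8
7│· ♟ ♟ ♟ ♟ ♟ ♟ ♟│7
6│♟ · · · · · · ♞│6
5│· · · · · · · ·│5
4│· · · · · · · ·│4
3│♘ · · · · ♘ · ·│3
2│♙ ♙ ♙ ♙ ♙ ♙ ♙ ♙│2
1│♖ · ♗ ♕ ♔ ♗ · ♖│1
  ─────────────────
  a b c d e f g h

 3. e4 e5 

  a b c d e f g h
  ─────────────────
8│♜ ♞ ♝ ♛ ♚ ♝ · ♜│8
7│· ♟ ♟ ♟ · ♟ ♟ ♟│7
6│♟ · · · · · · ♞│6
5│· · · · ♟ · · ·│5
4│· · · · ♙ · · ·│4
3│♘ · · · · ♘ · ·│3
2│♙ ♙ ♙ ♙ · ♙ ♙ ♙│2
1│♖ · ♗ ♕ ♔ ♗ · ♖│1
  ─────────────────
  a b c d e f g h

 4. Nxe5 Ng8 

  a b c d e f g h
  ─────────────────
8│♜ ♞ ♝ ♛ ♚ ♝ ♞ ♜│8
7│· ♟ ♟ ♟ · ♟ ♟ ♟│7
6│♟ · · · · · · ·│6
5│· · · · ♘ · · ·│5
4│· · · · ♙ · · ·│4
3│♘ · · · · · · ·│3
2│♙ ♙ ♙ ♙ · ♙ ♙ ♙│2
1│♖ · ♗ ♕ ♔ ♗ · ♖│1
  ─────────────────
  a b c d e f g h



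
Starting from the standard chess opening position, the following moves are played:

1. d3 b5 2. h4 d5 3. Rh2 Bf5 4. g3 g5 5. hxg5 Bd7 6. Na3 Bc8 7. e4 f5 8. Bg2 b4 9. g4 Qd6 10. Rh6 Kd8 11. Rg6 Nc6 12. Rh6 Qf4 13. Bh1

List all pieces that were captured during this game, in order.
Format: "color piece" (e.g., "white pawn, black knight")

Tracking captures:
  hxg5: captured black pawn

black pawn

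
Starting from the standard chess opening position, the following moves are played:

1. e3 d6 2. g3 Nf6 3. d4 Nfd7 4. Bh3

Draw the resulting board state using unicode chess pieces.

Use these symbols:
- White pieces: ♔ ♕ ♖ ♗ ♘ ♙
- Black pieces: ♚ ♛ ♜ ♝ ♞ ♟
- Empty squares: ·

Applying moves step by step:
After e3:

♜ ♞ ♝ ♛ ♚ ♝ ♞ ♜
♟ ♟ ♟ ♟ ♟ ♟ ♟ ♟
· · · · · · · ·
· · · · · · · ·
· · · · · · · ·
· · · · ♙ · · ·
♙ ♙ ♙ ♙ · ♙ ♙ ♙
♖ ♘ ♗ ♕ ♔ ♗ ♘ ♖


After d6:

♜ ♞ ♝ ♛ ♚ ♝ ♞ ♜
♟ ♟ ♟ · ♟ ♟ ♟ ♟
· · · ♟ · · · ·
· · · · · · · ·
· · · · · · · ·
· · · · ♙ · · ·
♙ ♙ ♙ ♙ · ♙ ♙ ♙
♖ ♘ ♗ ♕ ♔ ♗ ♘ ♖


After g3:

♜ ♞ ♝ ♛ ♚ ♝ ♞ ♜
♟ ♟ ♟ · ♟ ♟ ♟ ♟
· · · ♟ · · · ·
· · · · · · · ·
· · · · · · · ·
· · · · ♙ · ♙ ·
♙ ♙ ♙ ♙ · ♙ · ♙
♖ ♘ ♗ ♕ ♔ ♗ ♘ ♖


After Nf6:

♜ ♞ ♝ ♛ ♚ ♝ · ♜
♟ ♟ ♟ · ♟ ♟ ♟ ♟
· · · ♟ · ♞ · ·
· · · · · · · ·
· · · · · · · ·
· · · · ♙ · ♙ ·
♙ ♙ ♙ ♙ · ♙ · ♙
♖ ♘ ♗ ♕ ♔ ♗ ♘ ♖


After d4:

♜ ♞ ♝ ♛ ♚ ♝ · ♜
♟ ♟ ♟ · ♟ ♟ ♟ ♟
· · · ♟ · ♞ · ·
· · · · · · · ·
· · · ♙ · · · ·
· · · · ♙ · ♙ ·
♙ ♙ ♙ · · ♙ · ♙
♖ ♘ ♗ ♕ ♔ ♗ ♘ ♖


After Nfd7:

♜ ♞ ♝ ♛ ♚ ♝ · ♜
♟ ♟ ♟ ♞ ♟ ♟ ♟ ♟
· · · ♟ · · · ·
· · · · · · · ·
· · · ♙ · · · ·
· · · · ♙ · ♙ ·
♙ ♙ ♙ · · ♙ · ♙
♖ ♘ ♗ ♕ ♔ ♗ ♘ ♖


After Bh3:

♜ ♞ ♝ ♛ ♚ ♝ · ♜
♟ ♟ ♟ ♞ ♟ ♟ ♟ ♟
· · · ♟ · · · ·
· · · · · · · ·
· · · ♙ · · · ·
· · · · ♙ · ♙ ♗
♙ ♙ ♙ · · ♙ · ♙
♖ ♘ ♗ ♕ ♔ · ♘ ♖



  a b c d e f g h
  ─────────────────
8│♜ ♞ ♝ ♛ ♚ ♝ · ♜│8
7│♟ ♟ ♟ ♞ ♟ ♟ ♟ ♟│7
6│· · · ♟ · · · ·│6
5│· · · · · · · ·│5
4│· · · ♙ · · · ·│4
3│· · · · ♙ · ♙ ♗│3
2│♙ ♙ ♙ · · ♙ · ♙│2
1│♖ ♘ ♗ ♕ ♔ · ♘ ♖│1
  ─────────────────
  a b c d e f g h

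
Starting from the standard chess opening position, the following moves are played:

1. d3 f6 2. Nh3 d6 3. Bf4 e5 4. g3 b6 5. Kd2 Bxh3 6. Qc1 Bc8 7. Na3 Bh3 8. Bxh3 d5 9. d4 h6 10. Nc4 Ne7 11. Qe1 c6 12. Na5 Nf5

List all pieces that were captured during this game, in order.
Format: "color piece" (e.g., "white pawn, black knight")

Tracking captures:
  Bxh3: captured white knight
  Bxh3: captured black bishop

white knight, black bishop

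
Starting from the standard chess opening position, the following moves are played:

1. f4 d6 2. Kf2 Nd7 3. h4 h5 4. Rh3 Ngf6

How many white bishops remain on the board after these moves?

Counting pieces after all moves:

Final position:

  a b c d e f g h
  ─────────────────
8│♜ · ♝ ♛ ♚ ♝ · ♜│8
7│♟ ♟ ♟ ♞ ♟ ♟ ♟ ·│7
6│· · · ♟ · ♞ · ·│6
5│· · · · · · · ♟│5
4│· · · · · ♙ · ♙│4
3│· · · · · · · ♖│3
2│♙ ♙ ♙ ♙ ♙ ♔ ♙ ·│2
1│♖ ♘ ♗ ♕ · ♗ ♘ ·│1
  ─────────────────
  a b c d e f g h


2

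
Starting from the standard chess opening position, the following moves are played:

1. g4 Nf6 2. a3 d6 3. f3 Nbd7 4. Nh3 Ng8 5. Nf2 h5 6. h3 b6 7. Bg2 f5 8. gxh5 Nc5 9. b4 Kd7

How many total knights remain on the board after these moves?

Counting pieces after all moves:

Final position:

  a b c d e f g h
  ─────────────────
8│♜ · ♝ ♛ · ♝ ♞ ♜│8
7│♟ · ♟ ♚ ♟ · ♟ ·│7
6│· ♟ · ♟ · · · ·│6
5│· · ♞ · · ♟ · ♙│5
4│· ♙ · · · · · ·│4
3│♙ · · · · ♙ · ♙│3
2│· · ♙ ♙ ♙ ♘ ♗ ·│2
1│♖ ♘ ♗ ♕ ♔ · · ♖│1
  ─────────────────
  a b c d e f g h


4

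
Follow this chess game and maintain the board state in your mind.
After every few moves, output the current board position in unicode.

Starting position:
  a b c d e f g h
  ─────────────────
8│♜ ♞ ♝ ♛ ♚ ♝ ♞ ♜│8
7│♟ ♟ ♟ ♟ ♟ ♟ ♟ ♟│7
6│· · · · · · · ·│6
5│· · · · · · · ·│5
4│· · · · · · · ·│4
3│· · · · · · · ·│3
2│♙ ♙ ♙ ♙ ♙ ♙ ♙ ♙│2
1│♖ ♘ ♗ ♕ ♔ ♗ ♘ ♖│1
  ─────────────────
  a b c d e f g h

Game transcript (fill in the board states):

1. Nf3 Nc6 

  a b c d e f g h
  ─────────────────
8│♜ · ♝ ♛ ♚ ♝ ♞ ♜│8
7│♟ ♟ ♟ ♟ ♟ ♟ ♟ ♟│7
6│· · ♞ · · · · ·│6
5│· · · · · · · ·│5
4│· · · · · · · ·│4
3│· · · · · ♘ · ·│3
2│♙ ♙ ♙ ♙ ♙ ♙ ♙ ♙│2
1│♖ ♘ ♗ ♕ ♔ ♗ · ♖│1
  ─────────────────
  a b c d e f g h

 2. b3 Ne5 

  a b c d e f g h
  ─────────────────
8│♜ · ♝ ♛ ♚ ♝ ♞ ♜│8
7│♟ ♟ ♟ ♟ ♟ ♟ ♟ ♟│7
6│· · · · · · · ·│6
5│· · · · ♞ · · ·│5
4│· · · · · · · ·│4
3│· ♙ · · · ♘ · ·│3
2│♙ · ♙ ♙ ♙ ♙ ♙ ♙│2
1│♖ ♘ ♗ ♕ ♔ ♗ · ♖│1
  ─────────────────
  a b c d e f g h

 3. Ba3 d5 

  a b c d e f g h
  ─────────────────
8│♜ · ♝ ♛ ♚ ♝ ♞ ♜│8
7│♟ ♟ ♟ · ♟ ♟ ♟ ♟│7
6│· · · · · · · ·│6
5│· · · ♟ ♞ · · ·│5
4│· · · · · · · ·│4
3│♗ ♙ · · · ♘ · ·│3
2│♙ · ♙ ♙ ♙ ♙ ♙ ♙│2
1│♖ ♘ · ♕ ♔ ♗ · ♖│1
  ─────────────────
  a b c d e f g h

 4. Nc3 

  a b c d e f g h
  ─────────────────
8│♜ · ♝ ♛ ♚ ♝ ♞ ♜│8
7│♟ ♟ ♟ · ♟ ♟ ♟ ♟│7
6│· · · · · · · ·│6
5│· · · ♟ ♞ · · ·│5
4│· · · · · · · ·│4
3│♗ ♙ ♘ · · ♘ · ·│3
2│♙ · ♙ ♙ ♙ ♙ ♙ ♙│2
1│♖ · · ♕ ♔ ♗ · ♖│1
  ─────────────────
  a b c d e f g h


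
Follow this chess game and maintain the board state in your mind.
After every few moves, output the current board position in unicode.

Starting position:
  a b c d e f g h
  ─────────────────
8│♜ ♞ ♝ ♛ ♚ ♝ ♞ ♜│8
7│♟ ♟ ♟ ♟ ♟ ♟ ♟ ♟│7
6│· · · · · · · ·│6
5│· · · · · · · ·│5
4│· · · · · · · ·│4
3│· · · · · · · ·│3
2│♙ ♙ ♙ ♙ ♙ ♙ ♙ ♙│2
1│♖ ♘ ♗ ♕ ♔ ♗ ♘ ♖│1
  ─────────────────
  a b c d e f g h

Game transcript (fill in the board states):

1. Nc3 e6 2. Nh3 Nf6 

  a b c d e f g h
  ─────────────────
8│♜ ♞ ♝ ♛ ♚ ♝ · ♜│8
7│♟ ♟ ♟ ♟ · ♟ ♟ ♟│7
6│· · · · ♟ ♞ · ·│6
5│· · · · · · · ·│5
4│· · · · · · · ·│4
3│· · ♘ · · · · ♘│3
2│♙ ♙ ♙ ♙ ♙ ♙ ♙ ♙│2
1│♖ · ♗ ♕ ♔ ♗ · ♖│1
  ─────────────────
  a b c d e f g h

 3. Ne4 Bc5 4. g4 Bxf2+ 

  a b c d e f g h
  ─────────────────
8│♜ ♞ ♝ ♛ ♚ · · ♜│8
7│♟ ♟ ♟ ♟ · ♟ ♟ ♟│7
6│· · · · ♟ ♞ · ·│6
5│· · · · · · · ·│5
4│· · · · ♘ · ♙ ·│4
3│· · · · · · · ♘│3
2│♙ ♙ ♙ ♙ ♙ ♝ · ♙│2
1│♖ · ♗ ♕ ♔ ♗ · ♖│1
  ─────────────────
  a b c d e f g h

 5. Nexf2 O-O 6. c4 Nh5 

  a b c d e f g h
  ─────────────────
8│♜ ♞ ♝ ♛ · ♜ ♚ ·│8
7│♟ ♟ ♟ ♟ · ♟ ♟ ♟│7
6│· · · · ♟ · · ·│6
5│· · · · · · · ♞│5
4│· · ♙ · · · ♙ ·│4
3│· · · · · · · ♘│3
2│♙ ♙ · ♙ ♙ ♘ · ♙│2
1│♖ · ♗ ♕ ♔ ♗ · ♖│1
  ─────────────────
  a b c d e f g h

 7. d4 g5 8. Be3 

  a b c d e f g h
  ─────────────────
8│♜ ♞ ♝ ♛ · ♜ ♚ ·│8
7│♟ ♟ ♟ ♟ · ♟ · ♟│7
6│· · · · ♟ · · ·│6
5│· · · · · · ♟ ♞│5
4│· · ♙ ♙ · · ♙ ·│4
3│· · · · ♗ · · ♘│3
2│♙ ♙ · · ♙ ♘ · ♙│2
1│♖ · · ♕ ♔ ♗ · ♖│1
  ─────────────────
  a b c d e f g h


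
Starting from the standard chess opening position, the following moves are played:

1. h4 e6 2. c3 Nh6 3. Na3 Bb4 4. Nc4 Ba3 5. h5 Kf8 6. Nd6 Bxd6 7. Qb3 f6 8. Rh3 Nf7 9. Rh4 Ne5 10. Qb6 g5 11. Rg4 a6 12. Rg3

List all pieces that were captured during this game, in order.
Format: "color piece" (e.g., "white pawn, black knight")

Tracking captures:
  Bxd6: captured white knight

white knight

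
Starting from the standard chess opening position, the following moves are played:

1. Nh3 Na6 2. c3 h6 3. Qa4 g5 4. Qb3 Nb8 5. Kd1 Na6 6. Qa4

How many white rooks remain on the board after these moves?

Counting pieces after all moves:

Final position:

  a b c d e f g h
  ─────────────────
8│♜ · ♝ ♛ ♚ ♝ ♞ ♜│8
7│♟ ♟ ♟ ♟ ♟ ♟ · ·│7
6│♞ · · · · · · ♟│6
5│· · · · · · ♟ ·│5
4│♕ · · · · · · ·│4
3│· · ♙ · · · · ♘│3
2│♙ ♙ · ♙ ♙ ♙ ♙ ♙│2
1│♖ ♘ ♗ ♔ · ♗ · ♖│1
  ─────────────────
  a b c d e f g h


2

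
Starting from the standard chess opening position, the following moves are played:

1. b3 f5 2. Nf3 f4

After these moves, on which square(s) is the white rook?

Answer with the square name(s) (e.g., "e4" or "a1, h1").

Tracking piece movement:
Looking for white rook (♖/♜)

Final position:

  a b c d e f g h
  ─────────────────
8│♜ ♞ ♝ ♛ ♚ ♝ ♞ ♜│8
7│♟ ♟ ♟ ♟ ♟ · ♟ ♟│7
6│· · · · · · · ·│6
5│· · · · · · · ·│5
4│· · · · · ♟ · ·│4
3│· ♙ · · · ♘ · ·│3
2│♙ · ♙ ♙ ♙ ♙ ♙ ♙│2
1│♖ ♘ ♗ ♕ ♔ ♗ · ♖│1
  ─────────────────
  a b c d e f g h


a1, h1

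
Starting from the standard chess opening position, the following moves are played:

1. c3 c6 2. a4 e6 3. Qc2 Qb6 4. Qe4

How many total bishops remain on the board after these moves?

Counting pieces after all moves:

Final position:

  a b c d e f g h
  ─────────────────
8│♜ ♞ ♝ · ♚ ♝ ♞ ♜│8
7│♟ ♟ · ♟ · ♟ ♟ ♟│7
6│· ♛ ♟ · ♟ · · ·│6
5│· · · · · · · ·│5
4│♙ · · · ♕ · · ·│4
3│· · ♙ · · · · ·│3
2│· ♙ · ♙ ♙ ♙ ♙ ♙│2
1│♖ ♘ ♗ · ♔ ♗ ♘ ♖│1
  ─────────────────
  a b c d e f g h


4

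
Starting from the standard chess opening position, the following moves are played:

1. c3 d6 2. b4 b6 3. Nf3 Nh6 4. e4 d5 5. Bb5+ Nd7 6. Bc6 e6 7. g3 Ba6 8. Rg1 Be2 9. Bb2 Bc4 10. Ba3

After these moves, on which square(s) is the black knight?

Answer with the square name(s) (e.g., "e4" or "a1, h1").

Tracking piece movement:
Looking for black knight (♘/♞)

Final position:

  a b c d e f g h
  ─────────────────
8│♜ · · ♛ ♚ ♝ · ♜│8
7│♟ · ♟ ♞ · ♟ ♟ ♟│7
6│· ♟ ♗ · ♟ · · ♞│6
5│· · · ♟ · · · ·│5
4│· ♙ ♝ · ♙ · · ·│4
3│♗ · ♙ · · ♘ ♙ ·│3
2│♙ · · ♙ · ♙ · ♙│2
1│♖ ♘ · ♕ ♔ · ♖ ·│1
  ─────────────────
  a b c d e f g h


d7, h6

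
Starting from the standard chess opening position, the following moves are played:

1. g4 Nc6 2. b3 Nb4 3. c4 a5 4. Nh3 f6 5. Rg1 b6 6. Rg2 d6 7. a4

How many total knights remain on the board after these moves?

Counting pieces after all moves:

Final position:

  a b c d e f g h
  ─────────────────
8│♜ · ♝ ♛ ♚ ♝ ♞ ♜│8
7│· · ♟ · ♟ · ♟ ♟│7
6│· ♟ · ♟ · ♟ · ·│6
5│♟ · · · · · · ·│5
4│♙ ♞ ♙ · · · ♙ ·│4
3│· ♙ · · · · · ♘│3
2│· · · ♙ ♙ ♙ ♖ ♙│2
1│♖ ♘ ♗ ♕ ♔ ♗ · ·│1
  ─────────────────
  a b c d e f g h


4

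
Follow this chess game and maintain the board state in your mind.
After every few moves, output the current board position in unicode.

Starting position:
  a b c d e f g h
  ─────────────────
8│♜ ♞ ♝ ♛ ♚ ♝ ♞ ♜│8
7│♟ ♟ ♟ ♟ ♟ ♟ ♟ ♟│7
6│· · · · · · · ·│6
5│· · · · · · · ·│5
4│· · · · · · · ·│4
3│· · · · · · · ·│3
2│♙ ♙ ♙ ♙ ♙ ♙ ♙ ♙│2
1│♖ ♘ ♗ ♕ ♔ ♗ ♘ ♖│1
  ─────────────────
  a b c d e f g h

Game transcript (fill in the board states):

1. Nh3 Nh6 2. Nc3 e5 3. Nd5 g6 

  a b c d e f g h
  ─────────────────
8│♜ ♞ ♝ ♛ ♚ ♝ · ♜│8
7│♟ ♟ ♟ ♟ · ♟ · ♟│7
6│· · · · · · ♟ ♞│6
5│· · · ♘ ♟ · · ·│5
4│· · · · · · · ·│4
3│· · · · · · · ♘│3
2│♙ ♙ ♙ ♙ ♙ ♙ ♙ ♙│2
1│♖ · ♗ ♕ ♔ ♗ · ♖│1
  ─────────────────
  a b c d e f g h

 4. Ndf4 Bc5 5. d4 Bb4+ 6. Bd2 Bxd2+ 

  a b c d e f g h
  ─────────────────
8│♜ ♞ ♝ ♛ ♚ · · ♜│8
7│♟ ♟ ♟ ♟ · ♟ · ♟│7
6│· · · · · · ♟ ♞│6
5│· · · · ♟ · · ·│5
4│· · · ♙ · ♘ · ·│4
3│· · · · · · · ♘│3
2│♙ ♙ ♙ ♝ ♙ ♙ ♙ ♙│2
1│♖ · · ♕ ♔ ♗ · ♖│1
  ─────────────────
  a b c d e f g h

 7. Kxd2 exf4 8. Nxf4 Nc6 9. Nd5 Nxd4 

  a b c d e f g h
  ─────────────────
8│♜ · ♝ ♛ ♚ · · ♜│8
7│♟ ♟ ♟ ♟ · ♟ · ♟│7
6│· · · · · · ♟ ♞│6
5│· · · ♘ · · · ·│5
4│· · · ♞ · · · ·│4
3│· · · · · · · ·│3
2│♙ ♙ ♙ ♔ ♙ ♙ ♙ ♙│2
1│♖ · · ♕ · ♗ · ♖│1
  ─────────────────
  a b c d e f g h

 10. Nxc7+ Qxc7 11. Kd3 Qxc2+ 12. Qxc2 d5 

  a b c d e f g h
  ─────────────────
8│♜ · ♝ · ♚ · · ♜│8
7│♟ ♟ · · · ♟ · ♟│7
6│· · · · · · ♟ ♞│6
5│· · · ♟ · · · ·│5
4│· · · ♞ · · · ·│4
3│· · · ♔ · · · ·│3
2│♙ ♙ ♕ · ♙ ♙ ♙ ♙│2
1│♖ · · · · ♗ · ♖│1
  ─────────────────
  a b c d e f g h

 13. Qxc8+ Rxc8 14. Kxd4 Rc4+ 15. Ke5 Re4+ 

  a b c d e f g h
  ─────────────────
8│· · · · ♚ · · ♜│8
7│♟ ♟ · · · ♟ · ♟│7
6│· · · · · · ♟ ♞│6
5│· · · ♟ ♔ · · ·│5
4│· · · · ♜ · · ·│4
3│· · · · · · · ·│3
2│♙ ♙ · · ♙ ♙ ♙ ♙│2
1│♖ · · · · ♗ · ♖│1
  ─────────────────
  a b c d e f g h



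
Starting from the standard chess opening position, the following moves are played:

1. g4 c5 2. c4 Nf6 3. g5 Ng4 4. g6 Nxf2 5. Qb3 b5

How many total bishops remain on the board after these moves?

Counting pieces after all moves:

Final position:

  a b c d e f g h
  ─────────────────
8│♜ ♞ ♝ ♛ ♚ ♝ · ♜│8
7│♟ · · ♟ ♟ ♟ ♟ ♟│7
6│· · · · · · ♙ ·│6
5│· ♟ ♟ · · · · ·│5
4│· · ♙ · · · · ·│4
3│· ♕ · · · · · ·│3
2│♙ ♙ · ♙ ♙ ♞ · ♙│2
1│♖ ♘ ♗ · ♔ ♗ ♘ ♖│1
  ─────────────────
  a b c d e f g h


4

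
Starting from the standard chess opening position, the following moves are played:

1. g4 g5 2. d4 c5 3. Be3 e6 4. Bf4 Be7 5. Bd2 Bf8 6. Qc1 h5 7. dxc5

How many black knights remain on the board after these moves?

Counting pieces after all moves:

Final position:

  a b c d e f g h
  ─────────────────
8│♜ ♞ ♝ ♛ ♚ ♝ ♞ ♜│8
7│♟ ♟ · ♟ · ♟ · ·│7
6│· · · · ♟ · · ·│6
5│· · ♙ · · · ♟ ♟│5
4│· · · · · · ♙ ·│4
3│· · · · · · · ·│3
2│♙ ♙ ♙ ♗ ♙ ♙ · ♙│2
1│♖ ♘ ♕ · ♔ ♗ ♘ ♖│1
  ─────────────────
  a b c d e f g h


2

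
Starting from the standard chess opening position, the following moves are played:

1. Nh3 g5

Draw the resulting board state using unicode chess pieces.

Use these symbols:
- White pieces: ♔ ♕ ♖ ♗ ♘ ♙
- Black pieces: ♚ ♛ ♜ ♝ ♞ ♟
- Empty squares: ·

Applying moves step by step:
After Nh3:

♜ ♞ ♝ ♛ ♚ ♝ ♞ ♜
♟ ♟ ♟ ♟ ♟ ♟ ♟ ♟
· · · · · · · ·
· · · · · · · ·
· · · · · · · ·
· · · · · · · ♘
♙ ♙ ♙ ♙ ♙ ♙ ♙ ♙
♖ ♘ ♗ ♕ ♔ ♗ · ♖


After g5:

♜ ♞ ♝ ♛ ♚ ♝ ♞ ♜
♟ ♟ ♟ ♟ ♟ ♟ · ♟
· · · · · · · ·
· · · · · · ♟ ·
· · · · · · · ·
· · · · · · · ♘
♙ ♙ ♙ ♙ ♙ ♙ ♙ ♙
♖ ♘ ♗ ♕ ♔ ♗ · ♖



  a b c d e f g h
  ─────────────────
8│♜ ♞ ♝ ♛ ♚ ♝ ♞ ♜│8
7│♟ ♟ ♟ ♟ ♟ ♟ · ♟│7
6│· · · · · · · ·│6
5│· · · · · · ♟ ·│5
4│· · · · · · · ·│4
3│· · · · · · · ♘│3
2│♙ ♙ ♙ ♙ ♙ ♙ ♙ ♙│2
1│♖ ♘ ♗ ♕ ♔ ♗ · ♖│1
  ─────────────────
  a b c d e f g h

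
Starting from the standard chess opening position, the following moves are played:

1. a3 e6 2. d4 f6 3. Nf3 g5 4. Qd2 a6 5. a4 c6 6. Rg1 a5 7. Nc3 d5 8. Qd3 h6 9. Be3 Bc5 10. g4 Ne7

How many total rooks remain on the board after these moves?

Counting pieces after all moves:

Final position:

  a b c d e f g h
  ─────────────────
8│♜ ♞ ♝ ♛ ♚ · · ♜│8
7│· ♟ · · ♞ · · ·│7
6│· · ♟ · ♟ ♟ · ♟│6
5│♟ · ♝ ♟ · · ♟ ·│5
4│♙ · · ♙ · · ♙ ·│4
3│· · ♘ ♕ ♗ ♘ · ·│3
2│· ♙ ♙ · ♙ ♙ · ♙│2
1│♖ · · · ♔ ♗ ♖ ·│1
  ─────────────────
  a b c d e f g h


4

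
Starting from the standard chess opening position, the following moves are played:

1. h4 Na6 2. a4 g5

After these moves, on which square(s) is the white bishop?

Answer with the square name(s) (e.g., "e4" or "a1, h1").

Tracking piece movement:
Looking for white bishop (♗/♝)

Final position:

  a b c d e f g h
  ─────────────────
8│♜ · ♝ ♛ ♚ ♝ ♞ ♜│8
7│♟ ♟ ♟ ♟ ♟ ♟ · ♟│7
6│♞ · · · · · · ·│6
5│· · · · · · ♟ ·│5
4│♙ · · · · · · ♙│4
3│· · · · · · · ·│3
2│· ♙ ♙ ♙ ♙ ♙ ♙ ·│2
1│♖ ♘ ♗ ♕ ♔ ♗ ♘ ♖│1
  ─────────────────
  a b c d e f g h


c1, f1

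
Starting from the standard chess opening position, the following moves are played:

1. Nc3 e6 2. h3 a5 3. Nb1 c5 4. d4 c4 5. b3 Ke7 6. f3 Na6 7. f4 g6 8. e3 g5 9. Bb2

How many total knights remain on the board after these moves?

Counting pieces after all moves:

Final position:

  a b c d e f g h
  ─────────────────
8│♜ · ♝ ♛ · ♝ ♞ ♜│8
7│· ♟ · ♟ ♚ ♟ · ♟│7
6│♞ · · · ♟ · · ·│6
5│♟ · · · · · ♟ ·│5
4│· · ♟ ♙ · ♙ · ·│4
3│· ♙ · · ♙ · · ♙│3
2│♙ ♗ ♙ · · · ♙ ·│2
1│♖ ♘ · ♕ ♔ ♗ ♘ ♖│1
  ─────────────────
  a b c d e f g h


4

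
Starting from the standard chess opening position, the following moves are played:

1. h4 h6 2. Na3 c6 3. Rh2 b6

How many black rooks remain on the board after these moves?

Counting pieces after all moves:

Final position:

  a b c d e f g h
  ─────────────────
8│♜ ♞ ♝ ♛ ♚ ♝ ♞ ♜│8
7│♟ · · ♟ ♟ ♟ ♟ ·│7
6│· ♟ ♟ · · · · ♟│6
5│· · · · · · · ·│5
4│· · · · · · · ♙│4
3│♘ · · · · · · ·│3
2│♙ ♙ ♙ ♙ ♙ ♙ ♙ ♖│2
1│♖ · ♗ ♕ ♔ ♗ ♘ ·│1
  ─────────────────
  a b c d e f g h


2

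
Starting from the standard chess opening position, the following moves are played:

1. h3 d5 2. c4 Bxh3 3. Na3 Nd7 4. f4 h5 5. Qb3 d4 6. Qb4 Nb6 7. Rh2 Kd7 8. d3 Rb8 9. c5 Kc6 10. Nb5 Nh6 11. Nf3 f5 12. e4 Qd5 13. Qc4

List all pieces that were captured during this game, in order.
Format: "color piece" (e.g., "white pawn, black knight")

Tracking captures:
  Bxh3: captured white pawn

white pawn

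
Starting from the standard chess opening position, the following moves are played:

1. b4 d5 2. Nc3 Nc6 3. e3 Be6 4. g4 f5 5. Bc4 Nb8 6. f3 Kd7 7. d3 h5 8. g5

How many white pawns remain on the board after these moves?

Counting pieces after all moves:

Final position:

  a b c d e f g h
  ─────────────────
8│♜ ♞ · ♛ · ♝ ♞ ♜│8
7│♟ ♟ ♟ ♚ ♟ · ♟ ·│7
6│· · · · ♝ · · ·│6
5│· · · ♟ · ♟ ♙ ♟│5
4│· ♙ ♗ · · · · ·│4
3│· · ♘ ♙ ♙ ♙ · ·│3
2│♙ · ♙ · · · · ♙│2
1│♖ · ♗ ♕ ♔ · ♘ ♖│1
  ─────────────────
  a b c d e f g h


8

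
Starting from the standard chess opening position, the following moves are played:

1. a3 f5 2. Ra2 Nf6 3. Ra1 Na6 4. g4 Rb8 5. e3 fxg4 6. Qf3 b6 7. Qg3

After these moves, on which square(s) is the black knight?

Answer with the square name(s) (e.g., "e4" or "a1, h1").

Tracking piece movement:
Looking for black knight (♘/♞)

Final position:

  a b c d e f g h
  ─────────────────
8│· ♜ ♝ ♛ ♚ ♝ · ♜│8
7│♟ · ♟ ♟ ♟ · ♟ ♟│7
6│♞ ♟ · · · ♞ · ·│6
5│· · · · · · · ·│5
4│· · · · · · ♟ ·│4
3│♙ · · · ♙ · ♕ ·│3
2│· ♙ ♙ ♙ · ♙ · ♙│2
1│♖ ♘ ♗ · ♔ ♗ ♘ ♖│1
  ─────────────────
  a b c d e f g h


a6, f6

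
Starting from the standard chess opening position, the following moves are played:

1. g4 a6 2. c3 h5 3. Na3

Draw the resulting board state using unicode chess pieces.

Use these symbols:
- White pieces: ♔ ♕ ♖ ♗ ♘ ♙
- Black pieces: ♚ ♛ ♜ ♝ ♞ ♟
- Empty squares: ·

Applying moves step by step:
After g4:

♜ ♞ ♝ ♛ ♚ ♝ ♞ ♜
♟ ♟ ♟ ♟ ♟ ♟ ♟ ♟
· · · · · · · ·
· · · · · · · ·
· · · · · · ♙ ·
· · · · · · · ·
♙ ♙ ♙ ♙ ♙ ♙ · ♙
♖ ♘ ♗ ♕ ♔ ♗ ♘ ♖


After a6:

♜ ♞ ♝ ♛ ♚ ♝ ♞ ♜
· ♟ ♟ ♟ ♟ ♟ ♟ ♟
♟ · · · · · · ·
· · · · · · · ·
· · · · · · ♙ ·
· · · · · · · ·
♙ ♙ ♙ ♙ ♙ ♙ · ♙
♖ ♘ ♗ ♕ ♔ ♗ ♘ ♖


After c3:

♜ ♞ ♝ ♛ ♚ ♝ ♞ ♜
· ♟ ♟ ♟ ♟ ♟ ♟ ♟
♟ · · · · · · ·
· · · · · · · ·
· · · · · · ♙ ·
· · ♙ · · · · ·
♙ ♙ · ♙ ♙ ♙ · ♙
♖ ♘ ♗ ♕ ♔ ♗ ♘ ♖


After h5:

♜ ♞ ♝ ♛ ♚ ♝ ♞ ♜
· ♟ ♟ ♟ ♟ ♟ ♟ ·
♟ · · · · · · ·
· · · · · · · ♟
· · · · · · ♙ ·
· · ♙ · · · · ·
♙ ♙ · ♙ ♙ ♙ · ♙
♖ ♘ ♗ ♕ ♔ ♗ ♘ ♖


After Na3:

♜ ♞ ♝ ♛ ♚ ♝ ♞ ♜
· ♟ ♟ ♟ ♟ ♟ ♟ ·
♟ · · · · · · ·
· · · · · · · ♟
· · · · · · ♙ ·
♘ · ♙ · · · · ·
♙ ♙ · ♙ ♙ ♙ · ♙
♖ · ♗ ♕ ♔ ♗ ♘ ♖



  a b c d e f g h
  ─────────────────
8│♜ ♞ ♝ ♛ ♚ ♝ ♞ ♜│8
7│· ♟ ♟ ♟ ♟ ♟ ♟ ·│7
6│♟ · · · · · · ·│6
5│· · · · · · · ♟│5
4│· · · · · · ♙ ·│4
3│♘ · ♙ · · · · ·│3
2│♙ ♙ · ♙ ♙ ♙ · ♙│2
1│♖ · ♗ ♕ ♔ ♗ ♘ ♖│1
  ─────────────────
  a b c d e f g h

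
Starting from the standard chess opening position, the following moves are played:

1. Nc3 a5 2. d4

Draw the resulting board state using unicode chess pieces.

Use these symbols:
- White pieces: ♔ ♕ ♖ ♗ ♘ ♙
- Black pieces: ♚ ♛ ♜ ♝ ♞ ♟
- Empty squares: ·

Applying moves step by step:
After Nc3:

♜ ♞ ♝ ♛ ♚ ♝ ♞ ♜
♟ ♟ ♟ ♟ ♟ ♟ ♟ ♟
· · · · · · · ·
· · · · · · · ·
· · · · · · · ·
· · ♘ · · · · ·
♙ ♙ ♙ ♙ ♙ ♙ ♙ ♙
♖ · ♗ ♕ ♔ ♗ ♘ ♖


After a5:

♜ ♞ ♝ ♛ ♚ ♝ ♞ ♜
· ♟ ♟ ♟ ♟ ♟ ♟ ♟
· · · · · · · ·
♟ · · · · · · ·
· · · · · · · ·
· · ♘ · · · · ·
♙ ♙ ♙ ♙ ♙ ♙ ♙ ♙
♖ · ♗ ♕ ♔ ♗ ♘ ♖


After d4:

♜ ♞ ♝ ♛ ♚ ♝ ♞ ♜
· ♟ ♟ ♟ ♟ ♟ ♟ ♟
· · · · · · · ·
♟ · · · · · · ·
· · · ♙ · · · ·
· · ♘ · · · · ·
♙ ♙ ♙ · ♙ ♙ ♙ ♙
♖ · ♗ ♕ ♔ ♗ ♘ ♖



  a b c d e f g h
  ─────────────────
8│♜ ♞ ♝ ♛ ♚ ♝ ♞ ♜│8
7│· ♟ ♟ ♟ ♟ ♟ ♟ ♟│7
6│· · · · · · · ·│6
5│♟ · · · · · · ·│5
4│· · · ♙ · · · ·│4
3│· · ♘ · · · · ·│3
2│♙ ♙ ♙ · ♙ ♙ ♙ ♙│2
1│♖ · ♗ ♕ ♔ ♗ ♘ ♖│1
  ─────────────────
  a b c d e f g h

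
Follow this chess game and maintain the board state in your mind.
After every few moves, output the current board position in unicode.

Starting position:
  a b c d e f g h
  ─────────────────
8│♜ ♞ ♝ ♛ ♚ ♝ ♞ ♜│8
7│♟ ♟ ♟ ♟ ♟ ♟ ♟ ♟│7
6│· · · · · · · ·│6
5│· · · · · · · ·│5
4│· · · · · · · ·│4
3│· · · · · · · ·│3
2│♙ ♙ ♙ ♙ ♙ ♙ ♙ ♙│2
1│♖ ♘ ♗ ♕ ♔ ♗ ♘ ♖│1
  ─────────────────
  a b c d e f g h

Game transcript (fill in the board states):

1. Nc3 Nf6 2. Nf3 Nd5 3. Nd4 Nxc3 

  a b c d e f g h
  ─────────────────
8│♜ ♞ ♝ ♛ ♚ ♝ · ♜│8
7│♟ ♟ ♟ ♟ ♟ ♟ ♟ ♟│7
6│· · · · · · · ·│6
5│· · · · · · · ·│5
4│· · · ♘ · · · ·│4
3│· · ♞ · · · · ·│3
2│♙ ♙ ♙ ♙ ♙ ♙ ♙ ♙│2
1│♖ · ♗ ♕ ♔ ♗ · ♖│1
  ─────────────────
  a b c d e f g h

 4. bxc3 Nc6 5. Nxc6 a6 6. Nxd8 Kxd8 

  a b c d e f g h
  ─────────────────
8│♜ · ♝ ♚ · ♝ · ♜│8
7│· ♟ ♟ ♟ ♟ ♟ ♟ ♟│7
6│♟ · · · · · · ·│6
5│· · · · · · · ·│5
4│· · · · · · · ·│4
3│· · ♙ · · · · ·│3
2│♙ · ♙ ♙ ♙ ♙ ♙ ♙│2
1│♖ · ♗ ♕ ♔ ♗ · ♖│1
  ─────────────────
  a b c d e f g h

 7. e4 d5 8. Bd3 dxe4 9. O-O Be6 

  a b c d e f g h
  ─────────────────
8│♜ · · ♚ · ♝ · ♜│8
7│· ♟ ♟ · ♟ ♟ ♟ ♟│7
6│♟ · · · ♝ · · ·│6
5│· · · · · · · ·│5
4│· · · · ♟ · · ·│4
3│· · ♙ ♗ · · · ·│3
2│♙ · ♙ ♙ · ♙ ♙ ♙│2
1│♖ · ♗ ♕ · ♖ ♔ ·│1
  ─────────────────
  a b c d e f g h

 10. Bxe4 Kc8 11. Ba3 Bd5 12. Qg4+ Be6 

  a b c d e f g h
  ─────────────────
8│♜ · ♚ · · ♝ · ♜│8
7│· ♟ ♟ · ♟ ♟ ♟ ♟│7
6│♟ · · · ♝ · · ·│6
5│· · · · · · · ·│5
4│· · · · ♗ · ♕ ·│4
3│♗ · ♙ · · · · ·│3
2│♙ · ♙ ♙ · ♙ ♙ ♙│2
1│♖ · · · · ♖ ♔ ·│1
  ─────────────────
  a b c d e f g h

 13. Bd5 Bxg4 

  a b c d e f g h
  ─────────────────
8│♜ · ♚ · · ♝ · ♜│8
7│· ♟ ♟ · ♟ ♟ ♟ ♟│7
6│♟ · · · · · · ·│6
5│· · · ♗ · · · ·│5
4│· · · · · · ♝ ·│4
3│♗ · ♙ · · · · ·│3
2│♙ · ♙ ♙ · ♙ ♙ ♙│2
1│♖ · · · · ♖ ♔ ·│1
  ─────────────────
  a b c d e f g h


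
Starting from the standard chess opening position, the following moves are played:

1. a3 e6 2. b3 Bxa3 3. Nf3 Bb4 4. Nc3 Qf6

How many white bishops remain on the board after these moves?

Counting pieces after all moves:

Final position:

  a b c d e f g h
  ─────────────────
8│♜ ♞ ♝ · ♚ · ♞ ♜│8
7│♟ ♟ ♟ ♟ · ♟ ♟ ♟│7
6│· · · · ♟ ♛ · ·│6
5│· · · · · · · ·│5
4│· ♝ · · · · · ·│4
3│· ♙ ♘ · · ♘ · ·│3
2│· · ♙ ♙ ♙ ♙ ♙ ♙│2
1│♖ · ♗ ♕ ♔ ♗ · ♖│1
  ─────────────────
  a b c d e f g h


2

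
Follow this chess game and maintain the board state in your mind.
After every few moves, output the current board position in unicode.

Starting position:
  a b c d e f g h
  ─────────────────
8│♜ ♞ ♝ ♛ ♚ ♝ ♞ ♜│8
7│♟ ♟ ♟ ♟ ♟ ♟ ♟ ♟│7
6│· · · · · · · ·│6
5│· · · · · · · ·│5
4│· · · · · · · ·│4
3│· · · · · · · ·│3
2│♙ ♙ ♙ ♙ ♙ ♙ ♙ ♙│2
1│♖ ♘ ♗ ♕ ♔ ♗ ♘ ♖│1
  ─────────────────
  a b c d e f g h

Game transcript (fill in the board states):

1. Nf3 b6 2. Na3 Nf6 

  a b c d e f g h
  ─────────────────
8│♜ ♞ ♝ ♛ ♚ ♝ · ♜│8
7│♟ · ♟ ♟ ♟ ♟ ♟ ♟│7
6│· ♟ · · · ♞ · ·│6
5│· · · · · · · ·│5
4│· · · · · · · ·│4
3│♘ · · · · ♘ · ·│3
2│♙ ♙ ♙ ♙ ♙ ♙ ♙ ♙│2
1│♖ · ♗ ♕ ♔ ♗ · ♖│1
  ─────────────────
  a b c d e f g h

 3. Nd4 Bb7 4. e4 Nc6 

  a b c d e f g h
  ─────────────────
8│♜ · · ♛ ♚ ♝ · ♜│8
7│♟ ♝ ♟ ♟ ♟ ♟ ♟ ♟│7
6│· ♟ ♞ · · ♞ · ·│6
5│· · · · · · · ·│5
4│· · · ♘ ♙ · · ·│4
3│♘ · · · · · · ·│3
2│♙ ♙ ♙ ♙ · ♙ ♙ ♙│2
1│♖ · ♗ ♕ ♔ ♗ · ♖│1
  ─────────────────
  a b c d e f g h

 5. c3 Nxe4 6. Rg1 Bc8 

  a b c d e f g h
  ─────────────────
8│♜ · ♝ ♛ ♚ ♝ · ♜│8
7│♟ · ♟ ♟ ♟ ♟ ♟ ♟│7
6│· ♟ ♞ · · · · ·│6
5│· · · · · · · ·│5
4│· · · ♘ ♞ · · ·│4
3│♘ · ♙ · · · · ·│3
2│♙ ♙ · ♙ · ♙ ♙ ♙│2
1│♖ · ♗ ♕ ♔ ♗ ♖ ·│1
  ─────────────────
  a b c d e f g h

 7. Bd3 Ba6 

  a b c d e f g h
  ─────────────────
8│♜ · · ♛ ♚ ♝ · ♜│8
7│♟ · ♟ ♟ ♟ ♟ ♟ ♟│7
6│♝ ♟ ♞ · · · · ·│6
5│· · · · · · · ·│5
4│· · · ♘ ♞ · · ·│4
3│♘ · ♙ ♗ · · · ·│3
2│♙ ♙ · ♙ · ♙ ♙ ♙│2
1│♖ · ♗ ♕ ♔ · ♖ ·│1
  ─────────────────
  a b c d e f g h
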